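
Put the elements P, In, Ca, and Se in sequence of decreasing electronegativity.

Electronegativity increases across a period and decreases down a group, tracking effective nuclear charge and atomic size.
Neither a single period nor a single group — weigh both effects.
In > Ca: period and group pull opposite ways; the across-period shift dominates (1.78 vs 1.00).
P > In: relative to In, both the across-period and down-group shifts push P's electronegativity up.
Se > P: the two effects oppose for this pair; the across-period effect wins (2.55 vs 2.19).
For reference (Pauling): P 2.19, Ca 1.00, Se 2.55, In 1.78.
So from highest to lowest: Se > P > In > Ca.

Se > P > In > Ca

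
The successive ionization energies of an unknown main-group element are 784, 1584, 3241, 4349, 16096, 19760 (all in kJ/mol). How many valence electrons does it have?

Look for the largest jump between consecutive ionization energies: IE5/IE4 ≈ 3.7, far larger than any earlier ratio.
That jump marks the point where a core electron is being removed. So the atom has 4 valence electrons.

4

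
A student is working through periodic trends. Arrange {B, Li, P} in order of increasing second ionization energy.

After 1 electron has been removed, what remains? B⁺ still has 2 valence electrons; Li⁺ is the bare [He] core; P⁺ still has 4 valence electrons.
Core electrons are held far more tightly than valence electrons, so Li tops the IE_2 order.
Valence configurations: B⁺ [He]2s², P⁺ [Ne]3s²3p².
Tabulated IE_2 (kJ/mol): B 2427, Li 7298, P 1907.
Hence IE_2: P < B < Li.

P, B, Li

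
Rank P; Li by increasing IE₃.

P < Li

Consider each +2 ion: P²⁺ still has 3 valence electrons; Li²⁺ is already 1 electron into the core.
Core electrons are held far more tightly than valence electrons, so Li tops the IE_3 order.
Approximate IE_3 values (kJ/mol): P 2914, Li 11815.
Overall IE_3 order: P < Li.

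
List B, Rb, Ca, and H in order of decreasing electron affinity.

Electron affinity generally becomes more exothermic across a period toward the halogens and less exothermic down a group.
Neither a single period nor a single group — weigh both effects.
B > Ca: relative to Ca, both the across-period and down-group shifts push B's electron affinity up.
Rb > B: this pair runs against the simple trend — see the exception note.
H > Rb: H sits above Rb in group 1, so the down-group effect alone puts H higher.
Note the exception: Rb has a higher electron affinity than B, contrary to the simple trend — B's ns²np¹ configuration gives only a small electron affinity — the sparsely filled np subshell binds an added electron weakly.
Note the exception: Rb has a higher electron affinity than Ca, contrary to the simple trend — adding an electron to Ca (ns²) has to open a new, higher-energy np subshell, which is unfavourable.
Approximate values (kJ/mol): H 73, B 27, Ca 2, Rb 47.
So from highest to lowest: H > Rb > B > Ca.

H > Rb > B > Ca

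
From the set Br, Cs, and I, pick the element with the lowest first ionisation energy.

Cs

Br is in period 4, group 17; I is in period 5, group 17; Cs is in period 6, group 1.
Across a period the outer electron is held more tightly (higher IE₁); down a group it sits in a higher shell, more shielded, and comes off more easily.
Neither a single period nor a single group — weigh both effects.
I > Cs: relative to Cs, both the across-period and down-group shifts push I's first ionization energy up.
Br > I: they share group 17; the group trend gives Br the larger value.
For reference (kJ/mol): Br 1140, I 1008, Cs 376.
The lowest first ionisation energy among these belongs to Cs.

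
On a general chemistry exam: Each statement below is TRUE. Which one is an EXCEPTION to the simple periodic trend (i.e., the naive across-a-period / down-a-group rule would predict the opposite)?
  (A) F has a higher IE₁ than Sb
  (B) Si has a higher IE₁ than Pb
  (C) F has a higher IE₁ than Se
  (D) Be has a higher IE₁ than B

The general trend: IE₁ increases across a period and decreases down a group.
(A) F (period 2, group 17) vs Sb (period 5, group 15): the stated order agrees with the simple trend.
(B) Si (period 3, group 14) vs Pb (period 6, group 14): the stated order agrees with the simple trend.
(C) F (period 2, group 17) vs Se (period 4, group 16): the stated order agrees with the simple trend.
(D) Be (period 2, group 2) vs B (period 2, group 13): the stated order contradicts the simple trend.
The exception is (D): removing B's lone 2p electron is easier than breaking Be's filled 2s².

(D)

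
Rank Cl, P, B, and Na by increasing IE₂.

P < Cl < B < Na

Consider each +1 ion: Cl⁺ still has 6 valence electrons; P⁺ still has 4 valence electrons; B⁺ still has 2 valence electrons; Na⁺ is the bare [Ne] core.
Pulling an electron out of a noble-gas core costs far more than removing a remaining valence electron, so Na sits at the high end of IE_2.
Valence configurations: Cl⁺ [Ne]3s²3p⁴, P⁺ [Ne]3s²3p², B⁺ [He]2s².
Tabulated IE_2 (kJ/mol): Cl 2298, P 1907, B 2427, Na 4562.
Hence IE_2: P < Cl < B < Na.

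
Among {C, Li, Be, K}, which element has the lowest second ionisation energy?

Be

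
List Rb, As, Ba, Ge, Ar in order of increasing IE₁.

Rb, Ba, Ge, As, Ar

Ar is in period 3, group 18; Ge is in period 4, group 14; As is in period 4, group 15; Rb is in period 5, group 1; Ba is in period 6, group 2.
First ionization energy rises across a period (greater Z_eff holds electrons more tightly) and falls down a group (valence electrons are farther from the nucleus).
Neither a single period nor a single group — weigh both effects.
Ba > Rb: period and group pull opposite ways; the across-period shift dominates (503 vs 403 kJ/mol).
Ge > Ba: both effects reinforce here, so Ge is clearly the higher of the two.
As > Ge: both are in period 4; the period trend gives As the larger value.
Ar > As: relative to As, both the across-period and down-group shifts push Ar's first ionization energy up.
Approximate values (kJ/mol): Ar 1521, Ge 762, As 947, Rb 403, Ba 503.
So from lowest to highest: Rb < Ba < Ge < As < Ar.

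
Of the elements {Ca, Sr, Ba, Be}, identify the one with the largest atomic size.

Be is in period 2, group 2; Ca is in period 4, group 2; Sr is in period 5, group 2; Ba is in period 6, group 2.
Across a period the added protons contract the valence shell; down a group each new principal shell makes the atom larger.
All are in group 2, so atomic radius increases down the group.
The largest atomic size among these belongs to Ba.

Ba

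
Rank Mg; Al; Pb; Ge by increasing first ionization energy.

Mg is in period 3, group 2; Al is in period 3, group 13; Ge is in period 4, group 14; Pb is in period 6, group 14.
First ionization energy rises across a period (greater Z_eff holds electrons more tightly) and falls down a group (valence electrons are farther from the nucleus).
These span different periods and groups, so the two trends combine.
Pb > Al: the two effects oppose for this pair; the across-period effect wins (716 vs 578 kJ/mol).
Mg > Pb: period and group pull opposite ways; the down-group shift dominates (738 vs 716 kJ/mol).
Ge > Mg: the two effects oppose for this pair; the across-period effect wins (762 vs 738 kJ/mol).
Note the exception: Mg has a higher first ionization energy than Al, contrary to the simple trend — Al's single 3p electron is easier to remove than one from Mg's filled 3s².
Approximate values (kJ/mol): Mg 738, Al 578, Ge 762, Pb 716.
So from lowest to highest: Al < Pb < Mg < Ge.

Al < Pb < Mg < Ge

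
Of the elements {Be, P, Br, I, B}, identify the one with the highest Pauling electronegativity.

Be is in period 2, group 2; B is in period 2, group 13; P is in period 3, group 15; Br is in period 4, group 17; I is in period 5, group 17.
Smaller atoms with higher effective nuclear charge are more electronegative.
Neither a single period nor a single group — weigh both effects.
B > Be: both are in period 2; the period trend gives B the larger value.
P > B: period and group pull opposite ways; the across-period shift dominates (2.19 vs 2.04).
I > P: period and group pull opposite ways; the across-period shift dominates (2.66 vs 2.19).
Br > I: Br sits above I in group 17, so the down-group effect alone puts Br higher.
For reference (Pauling): Be 1.57, B 2.04, P 2.19, Br 2.96, I 2.66.
The highest Pauling electronegativity among these belongs to Br.

Br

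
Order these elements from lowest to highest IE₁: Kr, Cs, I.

Cs < I < Kr

IE₁ increases left→right with effective nuclear charge and decreases top→bottom as the valence shell moves farther out.
Neither a single period nor a single group — weigh both effects.
I > Cs: relative to Cs, both the across-period and down-group shifts push I's first ionization energy up.
Kr > I: both effects reinforce here, so Kr is clearly the higher of the two.
Approximate values (kJ/mol): Kr 1351, I 1008, Cs 376.
So from lowest to highest: Cs < I < Kr.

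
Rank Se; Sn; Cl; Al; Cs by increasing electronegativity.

Cs < Al < Sn < Se < Cl

EN rises left→right (higher Z_eff, smaller atoms) and falls top→bottom (larger, more shielded atoms).
These span different periods and groups, so the two trends combine.
Al > Cs: relative to Cs, both the across-period and down-group shifts push Al's electronegativity up.
Sn > Al: the two effects oppose for this pair; the across-period effect wins (1.96 vs 1.61).
Se > Sn: relative to Sn, both the across-period and down-group shifts push Se's electronegativity up.
Cl > Se: both effects reinforce here, so Cl is clearly the higher of the two.
Tabulated electronegativity (Pauling): Al 1.61, Cl 3.16, Se 2.55, Sn 1.96, Cs 0.79.
So from lowest to highest: Cs < Al < Sn < Se < Cl.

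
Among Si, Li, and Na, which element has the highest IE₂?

Li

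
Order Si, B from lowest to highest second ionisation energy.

Consider each +1 ion: Si⁺ still has 3 valence electrons; B⁺ still has 2 valence electrons.
All are still removing valence electrons, so compare the +1 ions as you would atoms: IE_2 generally rises across a period (higher Z_eff) and falls down a group (larger shell), subject to the usual subshell exceptions.
Valence configurations: Si⁺ [Ne]3s²3p¹, B⁺ [He]2s².
Approximate IE_2 values (kJ/mol): Si 1577, B 2427.
Hence IE_2: Si < B.

Si < B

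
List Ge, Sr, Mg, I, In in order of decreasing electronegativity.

Mg is in period 3, group 2; Ge is in period 4, group 14; Sr is in period 5, group 2; In is in period 5, group 13; I is in period 5, group 17.
EN rises left→right (higher Z_eff, smaller atoms) and falls top→bottom (larger, more shielded atoms).
These span different periods and groups, so the two trends combine.
Mg > Sr: Mg sits above Sr in group 2, so the down-group effect alone puts Mg higher.
In > Mg: the two effects oppose for this pair; the across-period effect wins (1.78 vs 1.31).
Ge > In: relative to In, both the across-period and down-group shifts push Ge's electronegativity up.
I > Ge: the two effects oppose for this pair; the across-period effect wins (2.66 vs 2.01).
For reference (Pauling): Mg 1.31, Ge 2.01, Sr 0.95, In 1.78, I 2.66.
So from highest to lowest: I > Ge > In > Mg > Sr.

I, Ge, In, Mg, Sr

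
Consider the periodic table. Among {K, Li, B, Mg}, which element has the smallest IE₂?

Mg

IE_2 is the cost of taking one more electron from the +1 cation: K⁺ is the bare [Ar] core; Li⁺ is the bare [He] core; B⁺ still has 2 valence electrons; Mg⁺ still has 1 valence electron.
Pulling an electron out of a noble-gas core costs far more than removing a remaining valence electron, so K and Li sit at the high end of IE_2.
Valence configurations: B⁺ [He]2s², Mg⁺ [Ne]3s¹.
The numbers (kJ/mol): K 3052, Li 7298, B 2427, Mg 1451.
Overall IE_2 order: Mg < B < K < Li.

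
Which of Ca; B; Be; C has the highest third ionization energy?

Be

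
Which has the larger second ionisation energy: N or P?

IE_2 is the cost of taking one more electron from the +1 cation: N⁺ still has 4 valence electrons; P⁺ still has 4 valence electrons.
All are still removing valence electrons, so compare the +1 ions as you would atoms: IE_2 generally rises across a period (higher Z_eff) and falls down a group (larger shell), subject to the usual subshell exceptions.
Valence configurations: N⁺ [He]2s²2p², P⁺ [Ne]3s²3p².
Tabulated IE_2 (kJ/mol): N 2856, P 1907.
Putting it together, IE_2: P < N.

N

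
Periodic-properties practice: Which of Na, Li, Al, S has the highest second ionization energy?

After 1 electron has been removed, what remains? Na⁺ is the bare [Ne] core; Li⁺ is the bare [He] core; Al⁺ still has 2 valence electrons; S⁺ still has 5 valence electrons.
Core electrons are held far more tightly than valence electrons, so Na and Li top the IE_2 order.
Valence configurations: Al⁺ [Ne]3s², S⁺ [Ne]3s²3p³.
Tabulated IE_2 (kJ/mol): Na 4562, Li 7298, Al 1817, S 2252.
So the second ionization energies run Al < S < Na < Li.

Li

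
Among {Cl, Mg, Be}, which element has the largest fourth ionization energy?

Be

IE_4 is the cost of taking one more electron from the +3 cation: Cl³⁺ still has 4 valence electrons; Mg³⁺ is already 1 electron into the core; Be³⁺ is already 1 electron into the core.
Breaking into a closed-shell core is much more expensive than removing a leftover valence electron — Mg and Be have the largest IE_4 here.
The numbers (kJ/mol): Cl 5159, Mg 10543, Be 21007.
Overall IE_4 order: Cl < Mg < Be.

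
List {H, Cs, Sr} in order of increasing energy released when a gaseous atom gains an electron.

Sr < Cs < H

H is in period 1, group 1; Sr is in period 5, group 2; Cs is in period 6, group 1.
Electron affinity generally becomes more exothermic across a period toward the halogens and less exothermic down a group.
Here both period and group differ, so the two effects have to be weighed against each other.
Cs > Sr: this pair runs against the simple trend — see the exception note.
H > Cs: they share group 1; the group trend gives H the larger value.
Note the exception: Cs has a higher electron affinity than Sr, contrary to the simple trend — adding an electron to Sr (ns²) has to open a new, higher-energy np subshell, which is unfavourable.
Approximate values (kJ/mol): H 73, Sr 5, Cs 46.
So from lowest to highest: Sr < Cs < H.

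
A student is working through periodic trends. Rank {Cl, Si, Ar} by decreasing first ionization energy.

Across a period the outer electron is held more tightly (higher IE₁); down a group it sits in a higher shell, more shielded, and comes off more easily.
All lie in period 3, so first ionization energy increases left to right.
So from highest to lowest: Ar > Cl > Si.

Ar > Cl > Si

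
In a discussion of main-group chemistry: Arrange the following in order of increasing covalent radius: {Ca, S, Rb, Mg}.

S, Mg, Ca, Rb

Mg is in period 3, group 2; S is in period 3, group 16; Ca is in period 4, group 2; Rb is in period 5, group 1.
Moving right in a period, electrons are added to the same shell under a stronger nuclear pull, so atoms get smaller; moving down, a new shell is opened and atoms get larger.
These span different periods and groups, so the two trends combine.
Mg > S: both are in period 3; the period trend gives Mg the larger value.
Ca > Mg: Ca sits below Mg in group 2, so the down-group effect alone puts Ca larger.
Rb > Ca: both effects reinforce here, so Rb is clearly the larger of the two.
For reference (pm): Mg 139, S 103, Ca 171, Rb 210.
So from smallest to largest: S < Mg < Ca < Rb.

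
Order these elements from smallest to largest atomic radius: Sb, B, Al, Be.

B, Be, Al, Sb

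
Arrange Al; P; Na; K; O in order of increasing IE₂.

Al < P < K < O < Na

After 1 electron has been removed, what remains? Al⁺ still has 2 valence electrons; P⁺ still has 4 valence electrons; Na⁺ is the bare [Ne] core; K⁺ is the bare [Ar] core; O⁺ still has 5 valence electrons.
Usually core removal costs more than valence removal, but here the competition is close: a tightly held n=2 valence electron can cost more to remove than an n=3 core electron, so the actual values have to decide it.
Valence configurations: Al⁺ [Ne]3s², P⁺ [Ne]3s²3p², O⁺ [He]2s²2p³.
Approximate IE_2 values (kJ/mol): Al 1817, P 1907, Na 4562, K 3052, O 3388.
Hence IE_2: Al < P < K < O < Na.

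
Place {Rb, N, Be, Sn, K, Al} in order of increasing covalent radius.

Moving right in a period, electrons are added to the same shell under a stronger nuclear pull, so atoms get smaller; moving down, a new shell is opened and atoms get larger.
Here both period and group differ, so the two effects have to be weighed against each other.
Be > N: Be lies to the left of N in period 2, so the across-period effect alone puts Be larger.
Al > Be: period and group pull opposite ways; the down-group shift dominates (126 vs 102 pm).
Sn > Al: period and group pull opposite ways; the down-group shift dominates (140 vs 126 pm).
K > Sn: period and group pull opposite ways; the across-period shift dominates (196 vs 140 pm).
Rb > K: Rb sits below K in group 1, so the down-group effect alone puts Rb larger.
For reference (pm): Be 102, N 71, Al 126, K 196, Rb 210, Sn 140.
So from smallest to largest: N < Be < Al < Sn < K < Rb.

N < Be < Al < Sn < K < Rb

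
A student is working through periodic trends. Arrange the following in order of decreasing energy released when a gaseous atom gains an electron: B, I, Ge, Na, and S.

I > S > Ge > Na > B

Adding an electron releases more energy for atoms nearer the top right (short of the noble gases).
Neither a single period nor a single group — weigh both effects.
Na > B: this pair runs against the simple trend — see the exception note.
Ge > Na: the two effects oppose for this pair; the across-period effect wins (119 vs 53 kJ/mol).
S > Ge: both effects reinforce here, so S is clearly the higher of the two.
I > S: period and group pull opposite ways; the across-period shift dominates (295 vs 200 kJ/mol).
Note the exception: Na has a higher electron affinity than B, contrary to the simple trend — B's ns²np¹ configuration gives only a small electron affinity — the sparsely filled np subshell binds an added electron weakly.
For reference (kJ/mol): B 27, Na 53, S 200, Ge 119, I 295.
So from highest to lowest: I > S > Ge > Na > B.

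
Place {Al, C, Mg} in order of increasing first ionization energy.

Al < Mg < C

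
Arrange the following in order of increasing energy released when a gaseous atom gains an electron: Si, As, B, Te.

B < As < Si < Te

B is in period 2, group 13; Si is in period 3, group 14; As is in period 4, group 15; Te is in period 5, group 16.
EA tends to increase across a period and decrease down a group, though the pattern is less regular than for IE or radius.
A diagonal step moves right (one effect) and down (the opposite effect) at once.
As > B: period and group pull opposite ways; the across-period shift dominates (78 vs 27 kJ/mol).
Si > As: period and group pull opposite ways; the down-group shift dominates (134 vs 78 kJ/mol).
Te > Si: period and group pull opposite ways; the across-period shift dominates (190 vs 134 kJ/mol).
Tabulated electron affinity (kJ/mol): B 27, Si 134, As 78, Te 190.
So from lowest to highest: B < As < Si < Te.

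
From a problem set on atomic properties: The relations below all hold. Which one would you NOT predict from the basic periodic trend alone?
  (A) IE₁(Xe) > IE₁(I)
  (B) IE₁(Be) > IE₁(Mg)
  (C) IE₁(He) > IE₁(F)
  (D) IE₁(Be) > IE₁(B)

The general trend: IE₁ increases across a period and decreases down a group.
(A) Xe (period 5, group 18) vs I (period 5, group 17): the stated order agrees with the simple trend.
(B) Be (period 2, group 2) vs Mg (period 3, group 2): the stated order agrees with the simple trend.
(C) He (period 1, group 18) vs F (period 2, group 17): the stated order agrees with the simple trend.
(D) Be (period 2, group 2) vs B (period 2, group 13): the stated order contradicts the simple trend.
The exception is (D): removing B's lone 2p electron is easier than breaking Be's filled 2s².

(D)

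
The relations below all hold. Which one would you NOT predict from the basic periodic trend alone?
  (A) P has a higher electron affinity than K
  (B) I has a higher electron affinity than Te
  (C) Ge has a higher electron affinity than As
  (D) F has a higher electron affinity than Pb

The general trend: electron affinity increases across a period and decreases down a group.
(A) P (period 3, group 15) vs K (period 4, group 1): the stated order agrees with the simple trend.
(B) I (period 5, group 17) vs Te (period 5, group 16): the stated order agrees with the simple trend.
(C) Ge (period 4, group 14) vs As (period 4, group 15): the stated order contradicts the simple trend.
(D) F (period 2, group 17) vs Pb (period 6, group 14): the stated order agrees with the simple trend.
The exception is (C): adding an electron to As's half-filled 4p³ is unfavourable, so Ge (4p²) has the more exothermic EA.

(C)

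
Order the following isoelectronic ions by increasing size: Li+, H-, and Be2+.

All of these have 2 electrons, so size is governed by nuclear charge alone: the more protons, the stronger the pull on the same electron cloud, and the smaller the ion.
Nuclear charges: Be2+ (Z=4), Li+ (Z=3), H- (Z=1).
Smallest to largest: Be2+ < Li+ < H-.

Be2+ < Li+ < H-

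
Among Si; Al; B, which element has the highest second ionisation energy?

IE_2 is the cost of taking one more electron from the +1 cation: Si⁺ still has 3 valence electrons; Al⁺ still has 2 valence electrons; B⁺ still has 2 valence electrons.
All are still removing valence electrons, so compare the +1 ions as you would atoms: IE_2 generally rises across a period (higher Z_eff) and falls down a group (larger shell), subject to the usual subshell exceptions.
Valence configurations: Si⁺ [Ne]3s²3p¹, Al⁺ [Ne]3s², B⁺ [He]2s².
Si⁺ loses a lone 3p electron whereas Al⁺ must break into a filled 3s² pair, so IE_2(Al) > IE_2(Si) even though Si has the higher nuclear charge.
The numbers (kJ/mol): Si 1577, Al 1817, B 2427.
Overall IE_2 order: Si < Al < B.

B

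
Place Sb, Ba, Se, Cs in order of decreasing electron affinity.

Se is in period 4, group 16; Sb is in period 5, group 15; Cs is in period 6, group 1; Ba is in period 6, group 2.
Atoms with high Z_eff and room in the valence shell (especially the halogens) have the most exothermic electron affinities.
Here both period and group differ, so the two effects have to be weighed against each other.
Cs > Ba: this pair runs against the simple trend — see the exception note.
Sb > Cs: both effects reinforce here, so Sb is clearly the higher of the two.
Se > Sb: both effects reinforce here, so Se is clearly the higher of the two.
Note the exception: Cs has a higher electron affinity than Ba, contrary to the simple trend — adding an electron to Ba (ns²) has to open a new, higher-energy np subshell, which is unfavourable.
Tabulated electron affinity (kJ/mol): Se 195, Sb 103, Cs 46, Ba 14.
So from highest to lowest: Se > Sb > Cs > Ba.

Se, Sb, Cs, Ba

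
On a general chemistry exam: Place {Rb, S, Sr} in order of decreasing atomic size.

Across a period the added protons contract the valence shell; down a group each new principal shell makes the atom larger.
Neither a single period nor a single group — weigh both effects.
Sr > S: relative to S, both the across-period and down-group shifts push Sr's atomic radius up.
Rb > Sr: Rb lies to the left of Sr in period 5, so the across-period effect alone puts Rb larger.
For reference (pm): S 103, Rb 210, Sr 185.
So from largest to smallest: Rb > Sr > S.

Rb > Sr > S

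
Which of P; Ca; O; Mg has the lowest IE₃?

P

IE_3 is the cost of taking one more electron from the +2 cation: P²⁺ still has 3 valence electrons; Ca²⁺ is the bare [Ar] core; O²⁺ still has 4 valence electrons; Mg²⁺ is the bare [Ne] core.
Usually core removal costs more than valence removal, but here the competition is close: a tightly held n=2 valence electron can cost more to remove than an n=3 core electron, so the actual values have to decide it.
Valence configurations: P²⁺ [Ne]3s²3p¹, O²⁺ [He]2s²2p².
Approximate IE_3 values (kJ/mol): P 2914, Ca 4912, O 5300, Mg 7733.
So the third ionization energies run P < Ca < O < Mg.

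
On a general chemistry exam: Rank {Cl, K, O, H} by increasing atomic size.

H, O, Cl, K

H is in period 1, group 1; O is in period 2, group 16; Cl is in period 3, group 17; K is in period 4, group 1.
Atomic radius shrinks across a period as nuclear charge pulls the same shell inward, and grows down a group as new shells are added.
These span different periods and groups, so the two trends combine.
O > H: the two effects oppose for this pair; the down-group effect wins (63 vs 32 pm).
Cl > O: the two effects oppose for this pair; the down-group effect wins (99 vs 63 pm).
K > Cl: both effects reinforce here, so K is clearly the larger of the two.
Approximate values (pm): H 32, O 63, Cl 99, K 196.
So from smallest to largest: H < O < Cl < K.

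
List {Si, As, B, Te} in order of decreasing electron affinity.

Te > Si > As > B

B is in period 2, group 13; Si is in period 3, group 14; As is in period 4, group 15; Te is in period 5, group 16.
EA tends to increase across a period and decrease down a group, though the pattern is less regular than for IE or radius.
A diagonal step moves right (one effect) and down (the opposite effect) at once.
As > B: period and group pull opposite ways; the across-period shift dominates (78 vs 27 kJ/mol).
Si > As: the two effects oppose for this pair; the down-group effect wins (134 vs 78 kJ/mol).
Te > Si: the two effects oppose for this pair; the across-period effect wins (190 vs 134 kJ/mol).
Tabulated electron affinity (kJ/mol): B 27, Si 134, As 78, Te 190.
So from highest to lowest: Te > Si > As > B.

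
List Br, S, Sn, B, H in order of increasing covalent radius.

H < B < S < Br < Sn

H is in period 1, group 1; B is in period 2, group 13; S is in period 3, group 16; Br is in period 4, group 17; Sn is in period 5, group 14.
Radius decreases left→right (rising Z_eff, same n) and increases top→bottom (higher n).
Neither a single period nor a single group — weigh both effects.
B > H: the two effects oppose for this pair; the down-group effect wins (85 vs 32 pm).
S > B: the two effects oppose for this pair; the down-group effect wins (103 vs 85 pm).
Br > S: period and group pull opposite ways; the down-group shift dominates (114 vs 103 pm).
Sn > Br: both effects reinforce here, so Sn is clearly the larger of the two.
For reference (pm): H 32, B 85, S 103, Br 114, Sn 140.
So from smallest to largest: H < B < S < Br < Sn.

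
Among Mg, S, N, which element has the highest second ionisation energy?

N

IE_2 is the cost of taking one more electron from the +1 cation: Mg⁺ still has 1 valence electron; S⁺ still has 5 valence electrons; N⁺ still has 4 valence electrons.
All are still removing valence electrons, so compare the +1 ions as you would atoms: IE_2 generally rises across a period (higher Z_eff) and falls down a group (larger shell), subject to the usual subshell exceptions.
Valence configurations: Mg⁺ [Ne]3s¹, S⁺ [Ne]3s²3p³, N⁺ [He]2s²2p².
Approximate IE_2 values (kJ/mol): Mg 1451, S 2252, N 2856.
Overall IE_2 order: Mg < S < N.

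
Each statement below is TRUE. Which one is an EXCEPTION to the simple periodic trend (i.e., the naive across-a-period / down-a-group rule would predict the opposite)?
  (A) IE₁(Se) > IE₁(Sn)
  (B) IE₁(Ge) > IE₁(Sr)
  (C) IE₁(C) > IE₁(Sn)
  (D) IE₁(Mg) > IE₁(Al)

The general trend: first ionization energy increases across a period and decreases down a group.
(A) Se (period 4, group 16) vs Sn (period 5, group 14): the stated order agrees with the simple trend.
(B) Ge (period 4, group 14) vs Sr (period 5, group 2): the stated order agrees with the simple trend.
(C) C (period 2, group 14) vs Sn (period 5, group 14): the stated order agrees with the simple trend.
(D) Mg (period 3, group 2) vs Al (period 3, group 13): the stated order contradicts the simple trend.
The exception is (D): Al's single 3p electron is easier to remove than one from Mg's filled 3s².

(D)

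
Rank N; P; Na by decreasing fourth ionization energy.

Na > N > P

IE_4 is the cost of taking one more electron from the +3 cation: N³⁺ still has 2 valence electrons; P³⁺ still has 2 valence electrons; Na³⁺ is already 2 electrons into the core.
Pulling an electron out of a noble-gas core costs far more than removing a remaining valence electron, so Na sits at the high end of IE_4.
Valence configurations: N³⁺ [He]2s², P³⁺ [Ne]3s².
Tabulated IE_4 (kJ/mol): N 7475, P 4964, Na 9543.
Putting it together, IE_4: P < N < Na.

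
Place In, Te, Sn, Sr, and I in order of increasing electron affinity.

Sr, In, Sn, Te, I

Adding an electron releases more energy for atoms nearer the top right (short of the noble gases).
All lie in period 5, so electron affinity increases left to right.
So from lowest to highest: Sr < In < Sn < Te < I.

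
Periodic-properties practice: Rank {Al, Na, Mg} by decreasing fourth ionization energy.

Al > Mg > Na

Consider each +3 ion: Al³⁺ is the bare [Ne] core; Na³⁺ is already 2 electrons into the core; Mg³⁺ is already 1 electron into the core.
All of these are removing an electron from a noble-gas core or deeper; the smaller core (lower principal quantum number) is held far more tightly, and within a period the higher nuclear charge binds the same core more tightly.
Tabulated IE_4 (kJ/mol): Al 11577, Na 9543, Mg 10543.
So the fourth ionization energies run Na < Mg < Al.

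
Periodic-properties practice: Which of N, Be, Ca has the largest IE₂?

N

Consider each +1 ion: N⁺ still has 4 valence electrons; Be⁺ still has 1 valence electron; Ca⁺ still has 1 valence electron.
All are still removing valence electrons, so compare the +1 ions as you would atoms: IE_2 generally rises across a period (higher Z_eff) and falls down a group (larger shell), subject to the usual subshell exceptions.
Valence configurations: N⁺ [He]2s²2p², Be⁺ [He]2s¹, Ca⁺ [Ar]4s¹.
The numbers (kJ/mol): N 2856, Be 1757, Ca 1145.
Overall IE_2 order: Ca < Be < N.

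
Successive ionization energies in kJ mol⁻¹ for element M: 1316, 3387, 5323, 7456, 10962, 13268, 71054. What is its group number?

Group 16

Look for the largest jump between consecutive ionization energies: IE7/IE6 ≈ 5.4, far larger than any earlier ratio.
That jump marks the point where a core electron is being removed. So the atom has 6 valence electrons.
A main-group element with 6 valence electrons is in group 16.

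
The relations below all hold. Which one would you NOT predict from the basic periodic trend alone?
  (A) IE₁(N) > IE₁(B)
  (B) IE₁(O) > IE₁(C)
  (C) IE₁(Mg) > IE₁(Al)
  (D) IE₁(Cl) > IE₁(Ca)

The general trend: first ionization energy increases across a period and decreases down a group.
(A) N (period 2, group 15) vs B (period 2, group 13): the stated order agrees with the simple trend.
(B) O (period 2, group 16) vs C (period 2, group 14): the stated order agrees with the simple trend.
(C) Mg (period 3, group 2) vs Al (period 3, group 13): the stated order contradicts the simple trend.
(D) Cl (period 3, group 17) vs Ca (period 4, group 2): the stated order agrees with the simple trend.
The exception is (C): Al's single 3p electron is easier to remove than one from Mg's filled 3s².

(C)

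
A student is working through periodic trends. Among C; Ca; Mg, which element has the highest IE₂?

C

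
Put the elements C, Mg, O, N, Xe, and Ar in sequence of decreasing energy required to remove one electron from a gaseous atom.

C is in period 2, group 14; N is in period 2, group 15; O is in period 2, group 16; Mg is in period 3, group 2; Ar is in period 3, group 18; Xe is in period 5, group 18.
Across a period the outer electron is held more tightly (higher IE₁); down a group it sits in a higher shell, more shielded, and comes off more easily.
Here both period and group differ, so the two effects have to be weighed against each other.
C > Mg: relative to Mg, both the across-period and down-group shifts push C's first ionization energy up.
Xe > C: period and group pull opposite ways; the across-period shift dominates (1170 vs 1086 kJ/mol).
O > Xe: period and group pull opposite ways; the down-group shift dominates (1314 vs 1170 kJ/mol).
N > O: this pair runs against the simple trend — see the exception note.
Ar > N: period and group pull opposite ways; the across-period shift dominates (1521 vs 1402 kJ/mol).
Note the exception: N has a higher first ionization energy than O, contrary to the simple trend — pairing an electron in O's 2p⁴ costs repulsion energy, so O ionizes more easily than half-filled N (2p³).
Tabulated first ionization energy (kJ/mol): C 1086, N 1402, O 1314, Mg 738, Ar 1521, Xe 1170.
So from highest to lowest: Ar > N > O > Xe > C > Mg.

Ar > N > O > Xe > C > Mg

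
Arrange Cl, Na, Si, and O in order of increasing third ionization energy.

Consider each +2 ion: Cl²⁺ still has 5 valence electrons; Na²⁺ is already 1 electron into the core; Si²⁺ still has 2 valence electrons; O²⁺ still has 4 valence electrons.
Pulling an electron out of a noble-gas core costs far more than removing a remaining valence electron, so Na sits at the high end of IE_3.
Valence configurations: Cl²⁺ [Ne]3s²3p³, Si²⁺ [Ne]3s², O²⁺ [He]2s²2p².
Tabulated IE_3 (kJ/mol): Cl 3822, Na 6910, Si 3232, O 5300.
Overall IE_3 order: Si < Cl < O < Na.

Si < Cl < O < Na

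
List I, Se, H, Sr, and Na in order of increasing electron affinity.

EA tends to increase across a period and decrease down a group, though the pattern is less regular than for IE or radius.
Here both period and group differ, so the two effects have to be weighed against each other.
Na > Sr: period and group pull opposite ways; the down-group shift dominates (53 vs 5 kJ/mol).
H > Na: they share group 1; the group trend gives H the larger value.
Se > H: period and group pull opposite ways; the across-period shift dominates (195 vs 73 kJ/mol).
I > Se: the two effects oppose for this pair; the across-period effect wins (295 vs 195 kJ/mol).
Tabulated electron affinity (kJ/mol): H 73, Na 53, Se 195, Sr 5, I 295.
So from lowest to highest: Sr < Na < H < Se < I.

Sr < Na < H < Se < I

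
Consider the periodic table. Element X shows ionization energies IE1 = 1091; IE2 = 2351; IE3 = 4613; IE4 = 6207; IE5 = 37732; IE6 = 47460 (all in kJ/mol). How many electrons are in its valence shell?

4

Look for the largest jump between consecutive ionization energies: IE5/IE4 ≈ 6.1, far larger than any earlier ratio.
That jump marks the point where a core electron is being removed. So the atom has 4 valence electrons.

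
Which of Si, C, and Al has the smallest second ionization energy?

Si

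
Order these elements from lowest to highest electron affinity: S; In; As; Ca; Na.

Na is in period 3, group 1; S is in period 3, group 16; Ca is in period 4, group 2; As is in period 4, group 15; In is in period 5, group 13.
Adding an electron releases more energy for atoms nearer the top right (short of the noble gases).
These span different periods and groups, so the two trends combine.
In > Ca: period and group pull opposite ways; the across-period shift dominates (29 vs 2 kJ/mol).
Na > In: the two effects oppose for this pair; the down-group effect wins (53 vs 29 kJ/mol).
As > Na: period and group pull opposite ways; the across-period shift dominates (78 vs 53 kJ/mol).
S > As: relative to As, both the across-period and down-group shifts push S's electron affinity up.
Tabulated electron affinity (kJ/mol): Na 53, S 200, Ca 2, As 78, In 29.
So from lowest to highest: Ca < In < Na < As < S.

Ca < In < Na < As < S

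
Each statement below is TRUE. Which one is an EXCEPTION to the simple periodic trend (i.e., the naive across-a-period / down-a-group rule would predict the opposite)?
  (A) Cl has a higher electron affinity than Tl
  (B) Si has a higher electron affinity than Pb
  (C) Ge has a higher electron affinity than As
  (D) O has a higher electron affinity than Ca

(C)

The general trend: electron affinity increases across a period and decreases down a group.
(A) Cl (period 3, group 17) vs Tl (period 6, group 13): the stated order agrees with the simple trend.
(B) Si (period 3, group 14) vs Pb (period 6, group 14): the stated order agrees with the simple trend.
(C) Ge (period 4, group 14) vs As (period 4, group 15): the stated order contradicts the simple trend.
(D) O (period 2, group 16) vs Ca (period 4, group 2): the stated order agrees with the simple trend.
The exception is (C): adding an electron to As's half-filled 4p³ is unfavourable, so Ge (4p²) has the more exothermic EA.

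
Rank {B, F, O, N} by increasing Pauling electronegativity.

B is in period 2, group 13; N is in period 2, group 15; O is in period 2, group 16; F is in period 2, group 17.
Smaller atoms with higher effective nuclear charge are more electronegative.
All lie in period 2, so electronegativity increases left to right.
So from lowest to highest: B < N < O < F.

B < N < O < F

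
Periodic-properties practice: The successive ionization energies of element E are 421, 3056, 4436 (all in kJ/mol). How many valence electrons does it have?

Look for the largest jump between consecutive ionization energies: IE2/IE1 ≈ 7.3, far larger than any earlier ratio.
That jump marks the point where a core electron is being removed. So the atom has 1 valence electron.

1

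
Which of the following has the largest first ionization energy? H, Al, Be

H is in period 1, group 1; Be is in period 2, group 2; Al is in period 3, group 13.
First ionization energy rises across a period (greater Z_eff holds electrons more tightly) and falls down a group (valence electrons are farther from the nucleus).
A diagonal step moves right (one effect) and down (the opposite effect) at once.
Be > Al: the two effects oppose for this pair; the down-group effect wins (900 vs 578 kJ/mol).
H > Be: period and group pull opposite ways; the down-group shift dominates (1312 vs 900 kJ/mol).
For reference (kJ/mol): H 1312, Be 900, Al 578.
The largest first ionization energy among these belongs to H.

H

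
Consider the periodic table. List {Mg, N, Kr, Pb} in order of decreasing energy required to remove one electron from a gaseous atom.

N is in period 2, group 15; Mg is in period 3, group 2; Kr is in period 4, group 18; Pb is in period 6, group 14.
First ionization energy rises across a period (greater Z_eff holds electrons more tightly) and falls down a group (valence electrons are farther from the nucleus).
Neither a single period nor a single group — weigh both effects.
Mg > Pb: period and group pull opposite ways; the down-group shift dominates (738 vs 716 kJ/mol).
Kr > Mg: the two effects oppose for this pair; the across-period effect wins (1351 vs 738 kJ/mol).
N > Kr: the two effects oppose for this pair; the down-group effect wins (1402 vs 1351 kJ/mol).
Tabulated first ionization energy (kJ/mol): N 1402, Mg 738, Kr 1351, Pb 716.
So from highest to lowest: N > Kr > Mg > Pb.

N > Kr > Mg > Pb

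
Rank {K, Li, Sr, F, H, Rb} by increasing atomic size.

H < F < Li < Sr < K < Rb

Atomic radius shrinks across a period as nuclear charge pulls the same shell inward, and grows down a group as new shells are added.
These span different periods and groups, so the two trends combine.
F > H: the two effects oppose for this pair; the down-group effect wins (64 vs 32 pm).
Li > F: both are in period 2; the period trend gives Li the larger value.
Sr > Li: the two effects oppose for this pair; the down-group effect wins (185 vs 133 pm).
K > Sr: the two effects oppose for this pair; the across-period effect wins (196 vs 185 pm).
Rb > K: Rb sits below K in group 1, so the down-group effect alone puts Rb larger.
Tabulated atomic radius (pm): H 32, Li 133, F 64, K 196, Rb 210, Sr 185.
So from smallest to largest: H < F < Li < Sr < K < Rb.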